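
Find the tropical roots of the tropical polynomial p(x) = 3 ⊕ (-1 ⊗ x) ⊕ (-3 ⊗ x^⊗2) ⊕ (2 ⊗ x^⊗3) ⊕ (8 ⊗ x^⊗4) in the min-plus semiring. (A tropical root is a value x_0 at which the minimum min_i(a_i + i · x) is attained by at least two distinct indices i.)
Roots: {-6, -5, 2, 4}

Each tropical root is a break point of the lower envelope of the lines y = a_i + i · x (there are 5 lines, with slopes 0, 1, ..., 4). Only the lines that attain the minimum somewhere contribute to roots; other lines are dominated. Here the surviving (envelope) indices are i = 4, i = 3, i = 2, i = 1, i = 0.
Intersections between consecutive envelope lines give the roots: for adjacent envelope indices i < j the intersection is x = (a_i − a_j) / (j − i). Reading off the sorted break points: {-6, -5, 2, 4}.
Verification: at each break x_0, at least two indices attain the minimum of min_i(a_i + i · x_0).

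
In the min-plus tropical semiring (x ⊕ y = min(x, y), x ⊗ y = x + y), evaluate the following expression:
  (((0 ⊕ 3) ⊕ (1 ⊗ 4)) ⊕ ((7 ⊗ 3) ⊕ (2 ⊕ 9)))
(((0 ⊕ 3) ⊕ (1 ⊗ 4)) ⊕ ((7 ⊗ 3) ⊕ (2 ⊕ 9))) = 0

Expand innermost to outermost. Recall ⊕ takes the minimum of its arguments and ⊗ takes their sum. Working out the expression (((0 ⊕ 3) ⊕ (1 ⊗ 4)) ⊕ ((7 ⊗ 3) ⊕ (2 ⊕ 9))) gives 0.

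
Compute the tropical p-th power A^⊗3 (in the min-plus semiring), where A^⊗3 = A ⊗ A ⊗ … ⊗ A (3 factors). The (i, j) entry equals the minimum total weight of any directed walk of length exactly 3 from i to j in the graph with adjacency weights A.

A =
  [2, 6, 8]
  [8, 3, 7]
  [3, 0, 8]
A^⊗3 =
  [6, 10, 12]
  [12, 9, 13]
  [7, 6, 10]

Each entry (A^⊗3)_ij equals the minimum over all length-3 walks i = v_0 → v_1 → … → v_3 = j of Σ_t A[v_t][v_{t+1}]. For example, for (i, j) = (0, 2) we minimise over 9 possible intermediate vertex sequences; the minimum is 12, attained along the walk 0 → 0 → 0 → 2.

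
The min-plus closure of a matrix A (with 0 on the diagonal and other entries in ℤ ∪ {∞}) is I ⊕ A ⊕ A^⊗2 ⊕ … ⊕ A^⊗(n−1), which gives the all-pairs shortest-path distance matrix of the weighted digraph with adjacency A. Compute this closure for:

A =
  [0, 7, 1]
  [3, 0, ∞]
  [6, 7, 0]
Closure =
  [0, 7, 1]
  [3, 0, 4]
  [6, 7, 0]

This is the Floyd-Warshall all-pairs shortest-path computation. For each intermediate vertex k = 0, 1, …, 2, update dist[i][j] ← min(dist[i][j], dist[i][k] + dist[k][j]). The final matrix gives, for each (i, j), the minimum total weight of any directed path from i to j (possibly empty when i = j).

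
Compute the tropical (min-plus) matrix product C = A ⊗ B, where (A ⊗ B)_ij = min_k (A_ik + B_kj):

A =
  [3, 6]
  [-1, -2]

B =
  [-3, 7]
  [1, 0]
A ⊗ B =
  [0, 6]
  [-4, -2]

Apply the min-plus product entry-by-entry:
  C[0][0] = min over k of (A[0][0] + B[0][0] = 3 + -3 = 0, A[0][1] + B[1][0] = 6 + 1 = 7) = 0 (attained at k = 0)
  C[0][1] = min over k of (A[0][0] + B[0][1] = 3 + 7 = 10, A[0][1] + B[1][1] = 6 + 0 = 6) = 6 (attained at k = 1)
  C[1][0] = min over k of (A[1][0] + B[0][0] = -1 + -3 = -4, A[1][1] + B[1][0] = -2 + 1 = -1) = -4 (attained at k = 0)
  C[1][1] = min over k of (A[1][0] + B[0][1] = -1 + 7 = 6, A[1][1] + B[1][1] = -2 + 0 = -2) = -2 (attained at k = 1)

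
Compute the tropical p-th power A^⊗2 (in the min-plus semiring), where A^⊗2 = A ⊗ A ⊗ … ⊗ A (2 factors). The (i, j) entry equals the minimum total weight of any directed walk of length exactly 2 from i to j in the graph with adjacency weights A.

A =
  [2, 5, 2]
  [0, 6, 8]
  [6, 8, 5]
A^⊗2 =
  [4, 7, 4]
  [2, 5, 2]
  [8, 11, 8]

Each entry (A^⊗2)_ij equals the minimum over all length-2 walks i = v_0 → v_1 → … → v_2 = j of Σ_t A[v_t][v_{t+1}]. For example, for (i, j) = (0, 2) we minimise over 3 possible intermediate vertex sequences; the minimum is 4, attained along the walk 0 → 0 → 2.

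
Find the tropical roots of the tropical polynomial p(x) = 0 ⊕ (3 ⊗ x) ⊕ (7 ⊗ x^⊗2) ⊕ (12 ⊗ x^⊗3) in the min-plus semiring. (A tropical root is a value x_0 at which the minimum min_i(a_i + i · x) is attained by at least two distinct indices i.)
Roots: {-5, -4, -3}

Each tropical root is a break point of the lower envelope of the lines y = a_i + i · x (there are 4 lines, with slopes 0, 1, ..., 3). Only the lines that attain the minimum somewhere contribute to roots; other lines are dominated. Here the surviving (envelope) indices are i = 3, i = 2, i = 1, i = 0.
Intersections between consecutive envelope lines give the roots: for adjacent envelope indices i < j the intersection is x = (a_i − a_j) / (j − i). Reading off the sorted break points: {-5, -4, -3}.
Verification: at each break x_0, at least two indices attain the minimum of min_i(a_i + i · x_0).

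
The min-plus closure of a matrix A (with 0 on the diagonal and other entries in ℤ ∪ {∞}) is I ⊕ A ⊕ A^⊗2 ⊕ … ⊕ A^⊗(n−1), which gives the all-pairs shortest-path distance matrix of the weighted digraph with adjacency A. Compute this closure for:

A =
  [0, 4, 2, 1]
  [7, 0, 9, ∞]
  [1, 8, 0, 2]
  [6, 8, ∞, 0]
Closure =
  [0, 4, 2, 1]
  [7, 0, 9, 8]
  [1, 5, 0, 2]
  [6, 8, 8, 0]

This is the Floyd-Warshall all-pairs shortest-path computation. For each intermediate vertex k = 0, 1, …, 3, update dist[i][j] ← min(dist[i][j], dist[i][k] + dist[k][j]). The final matrix gives, for each (i, j), the minimum total weight of any directed path from i to j (possibly empty when i = j).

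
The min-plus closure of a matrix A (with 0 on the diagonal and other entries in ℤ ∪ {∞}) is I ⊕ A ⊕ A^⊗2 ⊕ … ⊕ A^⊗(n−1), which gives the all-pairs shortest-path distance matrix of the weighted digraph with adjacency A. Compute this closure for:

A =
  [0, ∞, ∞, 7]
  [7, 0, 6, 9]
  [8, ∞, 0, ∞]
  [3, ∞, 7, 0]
Closure =
  [0, ∞, 14, 7]
  [7, 0, 6, 9]
  [8, ∞, 0, 15]
  [3, ∞, 7, 0]

This is the Floyd-Warshall all-pairs shortest-path computation. For each intermediate vertex k = 0, 1, …, 3, update dist[i][j] ← min(dist[i][j], dist[i][k] + dist[k][j]). The final matrix gives, for each (i, j), the minimum total weight of any directed path from i to j (possibly empty when i = j).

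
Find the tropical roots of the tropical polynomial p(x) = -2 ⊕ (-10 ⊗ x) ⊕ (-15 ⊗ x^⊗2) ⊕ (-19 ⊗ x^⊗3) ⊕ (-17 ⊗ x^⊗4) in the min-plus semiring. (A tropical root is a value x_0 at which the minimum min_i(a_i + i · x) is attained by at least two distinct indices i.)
Roots: {-2, 4, 5, 8}

Each tropical root is a break point of the lower envelope of the lines y = a_i + i · x (there are 5 lines, with slopes 0, 1, ..., 4). Only the lines that attain the minimum somewhere contribute to roots; other lines are dominated. Here the surviving (envelope) indices are i = 4, i = 3, i = 2, i = 1, i = 0.
Intersections between consecutive envelope lines give the roots: for adjacent envelope indices i < j the intersection is x = (a_i − a_j) / (j − i). Reading off the sorted break points: {-2, 4, 5, 8}.
Verification: at each break x_0, at least two indices attain the minimum of min_i(a_i + i · x_0).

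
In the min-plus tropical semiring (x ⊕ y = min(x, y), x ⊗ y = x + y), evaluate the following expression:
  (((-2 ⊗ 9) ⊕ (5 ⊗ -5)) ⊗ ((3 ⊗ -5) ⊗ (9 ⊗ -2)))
(((-2 ⊗ 9) ⊕ (5 ⊗ -5)) ⊗ ((3 ⊗ -5) ⊗ (9 ⊗ -2))) = 5

Expand innermost to outermost. Recall ⊕ takes the minimum of its arguments and ⊗ takes their sum. Working out the expression (((-2 ⊗ 9) ⊕ (5 ⊗ -5)) ⊗ ((3 ⊗ -5) ⊗ (9 ⊗ -2))) gives 5.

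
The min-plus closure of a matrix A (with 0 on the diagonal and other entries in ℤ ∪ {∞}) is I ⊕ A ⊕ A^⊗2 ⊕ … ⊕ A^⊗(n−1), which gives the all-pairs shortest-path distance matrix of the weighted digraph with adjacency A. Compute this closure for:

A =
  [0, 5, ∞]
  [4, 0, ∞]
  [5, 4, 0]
Closure =
  [0, 5, ∞]
  [4, 0, ∞]
  [5, 4, 0]

This is the Floyd-Warshall all-pairs shortest-path computation. For each intermediate vertex k = 0, 1, …, 2, update dist[i][j] ← min(dist[i][j], dist[i][k] + dist[k][j]). The final matrix gives, for each (i, j), the minimum total weight of any directed path from i to j (possibly empty when i = j).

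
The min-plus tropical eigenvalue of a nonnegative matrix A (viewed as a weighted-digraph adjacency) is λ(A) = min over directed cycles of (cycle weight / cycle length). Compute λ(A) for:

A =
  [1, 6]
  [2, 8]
λ(A) = 1

Enumerate directed cycles and compute their means (weight / length). Sample:
  cycle 0 → 0: weight = 1, length = 1, mean = 1/1 ≈ 1.000
  cycle 1 → 1: weight = 8, length = 1, mean = 8/1 ≈ 8.000
  cycle 0 → 1 → 0: weight = 8, length = 2, mean = 8/2 ≈ 4.000
  cycle 1 → 0 → 1: weight = 8, length = 2, mean = 8/2 ≈ 4.000
Minimum mean = 1.000, attained e.g. along the cycle 0 → 0 with weight 1 and length 1. So λ(A) = 1/1 = 1.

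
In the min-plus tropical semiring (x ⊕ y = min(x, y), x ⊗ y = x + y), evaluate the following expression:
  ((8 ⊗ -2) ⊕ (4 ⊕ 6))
((8 ⊗ -2) ⊕ (4 ⊕ 6)) = 4

Expand innermost to outermost. Recall ⊕ takes the minimum of its arguments and ⊗ takes their sum. Working out the expression ((8 ⊗ -2) ⊕ (4 ⊕ 6)) gives 4.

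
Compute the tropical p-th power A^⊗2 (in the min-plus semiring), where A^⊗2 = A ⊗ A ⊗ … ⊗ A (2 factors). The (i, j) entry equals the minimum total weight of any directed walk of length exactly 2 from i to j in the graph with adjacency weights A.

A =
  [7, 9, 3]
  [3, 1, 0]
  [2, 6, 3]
A^⊗2 =
  [5, 9, 6]
  [2, 2, 1]
  [5, 7, 5]

Each entry (A^⊗2)_ij equals the minimum over all length-2 walks i = v_0 → v_1 → … → v_2 = j of Σ_t A[v_t][v_{t+1}]. For example, for (i, j) = (0, 2) we minimise over 3 possible intermediate vertex sequences; the minimum is 6, attained along the walk 0 → 2 → 2.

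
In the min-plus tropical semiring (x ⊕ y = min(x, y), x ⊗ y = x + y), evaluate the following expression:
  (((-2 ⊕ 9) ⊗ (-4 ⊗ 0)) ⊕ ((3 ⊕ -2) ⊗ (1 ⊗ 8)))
(((-2 ⊕ 9) ⊗ (-4 ⊗ 0)) ⊕ ((3 ⊕ -2) ⊗ (1 ⊗ 8))) = -6

Expand innermost to outermost. Recall ⊕ takes the minimum of its arguments and ⊗ takes their sum. Working out the expression (((-2 ⊕ 9) ⊗ (-4 ⊗ 0)) ⊕ ((3 ⊕ -2) ⊗ (1 ⊗ 8))) gives -6.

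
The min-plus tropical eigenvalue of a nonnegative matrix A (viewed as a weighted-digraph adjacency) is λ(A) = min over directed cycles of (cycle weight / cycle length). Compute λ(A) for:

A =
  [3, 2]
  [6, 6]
λ(A) = 3

Enumerate directed cycles and compute their means (weight / length). Sample:
  cycle 0 → 0: weight = 3, length = 1, mean = 3/1 ≈ 3.000
  cycle 1 → 1: weight = 6, length = 1, mean = 6/1 ≈ 6.000
  cycle 0 → 1 → 0: weight = 8, length = 2, mean = 8/2 ≈ 4.000
  cycle 1 → 0 → 1: weight = 8, length = 2, mean = 8/2 ≈ 4.000
Minimum mean = 3.000, attained e.g. along the cycle 0 → 0 with weight 3 and length 1. So λ(A) = 3/1 = 3.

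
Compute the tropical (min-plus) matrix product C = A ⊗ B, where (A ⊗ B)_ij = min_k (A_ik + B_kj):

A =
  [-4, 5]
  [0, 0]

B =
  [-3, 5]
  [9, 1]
A ⊗ B =
  [-7, 1]
  [-3, 1]

Apply the min-plus product entry-by-entry:
  C[0][0] = min over k of (A[0][0] + B[0][0] = -4 + -3 = -7, A[0][1] + B[1][0] = 5 + 9 = 14) = -7 (attained at k = 0)
  C[0][1] = min over k of (A[0][0] + B[0][1] = -4 + 5 = 1, A[0][1] + B[1][1] = 5 + 1 = 6) = 1 (attained at k = 0)
  C[1][0] = min over k of (A[1][0] + B[0][0] = 0 + -3 = -3, A[1][1] + B[1][0] = 0 + 9 = 9) = -3 (attained at k = 0)
  C[1][1] = min over k of (A[1][0] + B[0][1] = 0 + 5 = 5, A[1][1] + B[1][1] = 0 + 1 = 1) = 1 (attained at k = 1)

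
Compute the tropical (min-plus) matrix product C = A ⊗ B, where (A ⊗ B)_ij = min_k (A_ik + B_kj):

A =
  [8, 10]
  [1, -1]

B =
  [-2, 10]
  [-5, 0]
A ⊗ B =
  [5, 10]
  [-6, -1]

Apply the min-plus product entry-by-entry:
  C[0][0] = min over k of (A[0][0] + B[0][0] = 8 + -2 = 6, A[0][1] + B[1][0] = 10 + -5 = 5) = 5 (attained at k = 1)
  C[0][1] = min over k of (A[0][0] + B[0][1] = 8 + 10 = 18, A[0][1] + B[1][1] = 10 + 0 = 10) = 10 (attained at k = 1)
  C[1][0] = min over k of (A[1][0] + B[0][0] = 1 + -2 = -1, A[1][1] + B[1][0] = -1 + -5 = -6) = -6 (attained at k = 1)
  C[1][1] = min over k of (A[1][0] + B[0][1] = 1 + 10 = 11, A[1][1] + B[1][1] = -1 + 0 = -1) = -1 (attained at k = 1)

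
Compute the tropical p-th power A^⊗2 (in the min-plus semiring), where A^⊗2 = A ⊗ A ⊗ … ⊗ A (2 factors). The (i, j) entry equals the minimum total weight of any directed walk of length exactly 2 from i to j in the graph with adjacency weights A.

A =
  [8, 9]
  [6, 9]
A^⊗2 =
  [15, 17]
  [14, 15]

Each entry (A^⊗2)_ij equals the minimum over all length-2 walks i = v_0 → v_1 → … → v_2 = j of Σ_t A[v_t][v_{t+1}]. For example, for (i, j) = (0, 1) we minimise over 2 possible intermediate vertex sequences; the minimum is 17, attained along the walk 0 → 0 → 1.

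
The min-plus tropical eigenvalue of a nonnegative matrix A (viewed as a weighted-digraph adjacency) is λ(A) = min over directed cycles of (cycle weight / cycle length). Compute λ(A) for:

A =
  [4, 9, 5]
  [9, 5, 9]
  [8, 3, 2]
λ(A) = 2

Enumerate directed cycles and compute their means (weight / length). Sample:
  cycle 0 → 0: weight = 4, length = 1, mean = 4/1 ≈ 4.000
  cycle 1 → 1: weight = 5, length = 1, mean = 5/1 ≈ 5.000
  cycle 2 → 2: weight = 2, length = 1, mean = 2/1 ≈ 2.000
  cycle 0 → 1 → 0: weight = 18, length = 2, mean = 18/2 ≈ 9.000
  cycle 0 → 2 → 0: weight = 13, length = 2, mean = 13/2 ≈ 6.500
  cycle 1 → 0 → 1: weight = 18, length = 2, mean = 18/2 ≈ 9.000
Minimum mean = 2.000, attained e.g. along the cycle 2 → 2 with weight 2 and length 1. So λ(A) = 2/1 = 2.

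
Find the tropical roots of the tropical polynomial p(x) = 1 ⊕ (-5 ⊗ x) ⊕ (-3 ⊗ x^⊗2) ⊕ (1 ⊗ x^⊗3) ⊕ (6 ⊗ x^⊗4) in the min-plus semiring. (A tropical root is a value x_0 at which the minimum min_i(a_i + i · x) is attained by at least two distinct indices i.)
Roots: {-5, -4, -2, 6}

Each tropical root is a break point of the lower envelope of the lines y = a_i + i · x (there are 5 lines, with slopes 0, 1, ..., 4). Only the lines that attain the minimum somewhere contribute to roots; other lines are dominated. Here the surviving (envelope) indices are i = 4, i = 3, i = 2, i = 1, i = 0.
Intersections between consecutive envelope lines give the roots: for adjacent envelope indices i < j the intersection is x = (a_i − a_j) / (j − i). Reading off the sorted break points: {-5, -4, -2, 6}.
Verification: at each break x_0, at least two indices attain the minimum of min_i(a_i + i · x_0).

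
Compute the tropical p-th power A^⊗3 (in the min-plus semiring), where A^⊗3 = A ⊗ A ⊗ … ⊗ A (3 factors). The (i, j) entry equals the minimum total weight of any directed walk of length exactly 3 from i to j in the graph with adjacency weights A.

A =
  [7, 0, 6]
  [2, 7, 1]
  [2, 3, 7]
A^⊗3 =
  [3, 2, 8]
  [4, 3, 3]
  [4, 5, 3]

Each entry (A^⊗3)_ij equals the minimum over all length-3 walks i = v_0 → v_1 → … → v_3 = j of Σ_t A[v_t][v_{t+1}]. For example, for (i, j) = (0, 2) we minimise over 9 possible intermediate vertex sequences; the minimum is 8, attained along the walk 0 → 0 → 1 → 2.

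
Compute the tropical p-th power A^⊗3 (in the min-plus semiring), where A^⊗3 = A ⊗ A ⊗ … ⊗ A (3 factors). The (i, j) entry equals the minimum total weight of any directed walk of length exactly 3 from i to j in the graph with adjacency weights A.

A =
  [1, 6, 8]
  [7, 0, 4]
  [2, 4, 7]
A^⊗3 =
  [3, 6, 10]
  [6, 0, 4]
  [4, 4, 8]

Each entry (A^⊗3)_ij equals the minimum over all length-3 walks i = v_0 → v_1 → … → v_3 = j of Σ_t A[v_t][v_{t+1}]. For example, for (i, j) = (0, 2) we minimise over 9 possible intermediate vertex sequences; the minimum is 10, attained along the walk 0 → 0 → 0 → 2.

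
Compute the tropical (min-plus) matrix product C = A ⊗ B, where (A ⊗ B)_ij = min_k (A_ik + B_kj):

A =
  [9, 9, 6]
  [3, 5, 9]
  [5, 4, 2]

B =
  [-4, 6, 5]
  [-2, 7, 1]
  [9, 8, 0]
A ⊗ B =
  [5, 14, 6]
  [-1, 9, 6]
  [1, 10, 2]

Apply the min-plus product entry-by-entry:
  C[0][0] = min over k of (A[0][0] + B[0][0] = 9 + -4 = 5, A[0][1] + B[1][0] = 9 + -2 = 7, A[0][2] + B[2][0] = 6 + 9 = 15) = 5 (attained at k = 0)
  C[0][1] = min over k of (A[0][0] + B[0][1] = 9 + 6 = 15, A[0][1] + B[1][1] = 9 + 7 = 16, A[0][2] + B[2][1] = 6 + 8 = 14) = 14 (attained at k = 2)
  C[0][2] = min over k of (A[0][0] + B[0][2] = 9 + 5 = 14, A[0][1] + B[1][2] = 9 + 1 = 10, A[0][2] + B[2][2] = 6 + 0 = 6) = 6 (attained at k = 2)
  C[1][0] = min over k of (A[1][0] + B[0][0] = 3 + -4 = -1, A[1][1] + B[1][0] = 5 + -2 = 3, A[1][2] + B[2][0] = 9 + 9 = 18) = -1 (attained at k = 0)
  C[1][1] = min over k of (A[1][0] + B[0][1] = 3 + 6 = 9, A[1][1] + B[1][1] = 5 + 7 = 12, A[1][2] + B[2][1] = 9 + 8 = 17) = 9 (attained at k = 0)
  C[1][2] = min over k of (A[1][0] + B[0][2] = 3 + 5 = 8, A[1][1] + B[1][2] = 5 + 1 = 6, A[1][2] + B[2][2] = 9 + 0 = 9) = 6 (attained at k = 1)
  C[2][0] = min over k of (A[2][0] + B[0][0] = 5 + -4 = 1, A[2][1] + B[1][0] = 4 + -2 = 2, A[2][2] + B[2][0] = 2 + 9 = 11) = 1 (attained at k = 0)
  C[2][1] = min over k of (A[2][0] + B[0][1] = 5 + 6 = 11, A[2][1] + B[1][1] = 4 + 7 = 11, A[2][2] + B[2][1] = 2 + 8 = 10) = 10 (attained at k = 2)
  C[2][2] = min over k of (A[2][0] + B[0][2] = 5 + 5 = 10, A[2][1] + B[1][2] = 4 + 1 = 5, A[2][2] + B[2][2] = 2 + 0 = 2) = 2 (attained at k = 2)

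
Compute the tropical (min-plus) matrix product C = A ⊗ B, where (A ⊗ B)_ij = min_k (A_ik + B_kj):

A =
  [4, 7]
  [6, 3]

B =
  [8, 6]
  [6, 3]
A ⊗ B =
  [12, 10]
  [9, 6]

Apply the min-plus product entry-by-entry:
  C[0][0] = min over k of (A[0][0] + B[0][0] = 4 + 8 = 12, A[0][1] + B[1][0] = 7 + 6 = 13) = 12 (attained at k = 0)
  C[0][1] = min over k of (A[0][0] + B[0][1] = 4 + 6 = 10, A[0][1] + B[1][1] = 7 + 3 = 10) = 10 (attained at k = 0)
  C[1][0] = min over k of (A[1][0] + B[0][0] = 6 + 8 = 14, A[1][1] + B[1][0] = 3 + 6 = 9) = 9 (attained at k = 1)
  C[1][1] = min over k of (A[1][0] + B[0][1] = 6 + 6 = 12, A[1][1] + B[1][1] = 3 + 3 = 6) = 6 (attained at k = 1)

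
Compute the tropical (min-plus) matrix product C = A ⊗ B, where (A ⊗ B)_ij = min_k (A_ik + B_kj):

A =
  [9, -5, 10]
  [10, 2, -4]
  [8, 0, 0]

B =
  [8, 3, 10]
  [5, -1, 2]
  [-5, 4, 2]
A ⊗ B =
  [0, -6, -3]
  [-9, 0, -2]
  [-5, -1, 2]

Apply the min-plus product entry-by-entry:
  C[0][0] = min over k of (A[0][0] + B[0][0] = 9 + 8 = 17, A[0][1] + B[1][0] = -5 + 5 = 0, A[0][2] + B[2][0] = 10 + -5 = 5) = 0 (attained at k = 1)
  C[0][1] = min over k of (A[0][0] + B[0][1] = 9 + 3 = 12, A[0][1] + B[1][1] = -5 + -1 = -6, A[0][2] + B[2][1] = 10 + 4 = 14) = -6 (attained at k = 1)
  C[0][2] = min over k of (A[0][0] + B[0][2] = 9 + 10 = 19, A[0][1] + B[1][2] = -5 + 2 = -3, A[0][2] + B[2][2] = 10 + 2 = 12) = -3 (attained at k = 1)
  C[1][0] = min over k of (A[1][0] + B[0][0] = 10 + 8 = 18, A[1][1] + B[1][0] = 2 + 5 = 7, A[1][2] + B[2][0] = -4 + -5 = -9) = -9 (attained at k = 2)
  C[1][1] = min over k of (A[1][0] + B[0][1] = 10 + 3 = 13, A[1][1] + B[1][1] = 2 + -1 = 1, A[1][2] + B[2][1] = -4 + 4 = 0) = 0 (attained at k = 2)
  C[1][2] = min over k of (A[1][0] + B[0][2] = 10 + 10 = 20, A[1][1] + B[1][2] = 2 + 2 = 4, A[1][2] + B[2][2] = -4 + 2 = -2) = -2 (attained at k = 2)
  C[2][0] = min over k of (A[2][0] + B[0][0] = 8 + 8 = 16, A[2][1] + B[1][0] = 0 + 5 = 5, A[2][2] + B[2][0] = 0 + -5 = -5) = -5 (attained at k = 2)
  C[2][1] = min over k of (A[2][0] + B[0][1] = 8 + 3 = 11, A[2][1] + B[1][1] = 0 + -1 = -1, A[2][2] + B[2][1] = 0 + 4 = 4) = -1 (attained at k = 1)
  C[2][2] = min over k of (A[2][0] + B[0][2] = 8 + 10 = 18, A[2][1] + B[1][2] = 0 + 2 = 2, A[2][2] + B[2][2] = 0 + 2 = 2) = 2 (attained at k = 1)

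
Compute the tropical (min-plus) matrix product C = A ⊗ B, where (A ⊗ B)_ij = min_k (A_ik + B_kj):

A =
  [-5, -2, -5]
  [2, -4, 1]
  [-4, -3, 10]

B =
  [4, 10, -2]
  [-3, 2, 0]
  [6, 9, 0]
A ⊗ B =
  [-5, 0, -7]
  [-7, -2, -4]
  [-6, -1, -6]

Apply the min-plus product entry-by-entry:
  C[0][0] = min over k of (A[0][0] + B[0][0] = -5 + 4 = -1, A[0][1] + B[1][0] = -2 + -3 = -5, A[0][2] + B[2][0] = -5 + 6 = 1) = -5 (attained at k = 1)
  C[0][1] = min over k of (A[0][0] + B[0][1] = -5 + 10 = 5, A[0][1] + B[1][1] = -2 + 2 = 0, A[0][2] + B[2][1] = -5 + 9 = 4) = 0 (attained at k = 1)
  C[0][2] = min over k of (A[0][0] + B[0][2] = -5 + -2 = -7, A[0][1] + B[1][2] = -2 + 0 = -2, A[0][2] + B[2][2] = -5 + 0 = -5) = -7 (attained at k = 0)
  C[1][0] = min over k of (A[1][0] + B[0][0] = 2 + 4 = 6, A[1][1] + B[1][0] = -4 + -3 = -7, A[1][2] + B[2][0] = 1 + 6 = 7) = -7 (attained at k = 1)
  C[1][1] = min over k of (A[1][0] + B[0][1] = 2 + 10 = 12, A[1][1] + B[1][1] = -4 + 2 = -2, A[1][2] + B[2][1] = 1 + 9 = 10) = -2 (attained at k = 1)
  C[1][2] = min over k of (A[1][0] + B[0][2] = 2 + -2 = 0, A[1][1] + B[1][2] = -4 + 0 = -4, A[1][2] + B[2][2] = 1 + 0 = 1) = -4 (attained at k = 1)
  C[2][0] = min over k of (A[2][0] + B[0][0] = -4 + 4 = 0, A[2][1] + B[1][0] = -3 + -3 = -6, A[2][2] + B[2][0] = 10 + 6 = 16) = -6 (attained at k = 1)
  C[2][1] = min over k of (A[2][0] + B[0][1] = -4 + 10 = 6, A[2][1] + B[1][1] = -3 + 2 = -1, A[2][2] + B[2][1] = 10 + 9 = 19) = -1 (attained at k = 1)
  C[2][2] = min over k of (A[2][0] + B[0][2] = -4 + -2 = -6, A[2][1] + B[1][2] = -3 + 0 = -3, A[2][2] + B[2][2] = 10 + 0 = 10) = -6 (attained at k = 0)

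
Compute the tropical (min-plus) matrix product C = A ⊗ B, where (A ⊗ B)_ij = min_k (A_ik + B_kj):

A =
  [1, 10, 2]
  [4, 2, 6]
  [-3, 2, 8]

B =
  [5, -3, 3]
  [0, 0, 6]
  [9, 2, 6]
A ⊗ B =
  [6, -2, 4]
  [2, 1, 7]
  [2, -6, 0]

Apply the min-plus product entry-by-entry:
  C[0][0] = min over k of (A[0][0] + B[0][0] = 1 + 5 = 6, A[0][1] + B[1][0] = 10 + 0 = 10, A[0][2] + B[2][0] = 2 + 9 = 11) = 6 (attained at k = 0)
  C[0][1] = min over k of (A[0][0] + B[0][1] = 1 + -3 = -2, A[0][1] + B[1][1] = 10 + 0 = 10, A[0][2] + B[2][1] = 2 + 2 = 4) = -2 (attained at k = 0)
  C[0][2] = min over k of (A[0][0] + B[0][2] = 1 + 3 = 4, A[0][1] + B[1][2] = 10 + 6 = 16, A[0][2] + B[2][2] = 2 + 6 = 8) = 4 (attained at k = 0)
  C[1][0] = min over k of (A[1][0] + B[0][0] = 4 + 5 = 9, A[1][1] + B[1][0] = 2 + 0 = 2, A[1][2] + B[2][0] = 6 + 9 = 15) = 2 (attained at k = 1)
  C[1][1] = min over k of (A[1][0] + B[0][1] = 4 + -3 = 1, A[1][1] + B[1][1] = 2 + 0 = 2, A[1][2] + B[2][1] = 6 + 2 = 8) = 1 (attained at k = 0)
  C[1][2] = min over k of (A[1][0] + B[0][2] = 4 + 3 = 7, A[1][1] + B[1][2] = 2 + 6 = 8, A[1][2] + B[2][2] = 6 + 6 = 12) = 7 (attained at k = 0)
  C[2][0] = min over k of (A[2][0] + B[0][0] = -3 + 5 = 2, A[2][1] + B[1][0] = 2 + 0 = 2, A[2][2] + B[2][0] = 8 + 9 = 17) = 2 (attained at k = 0)
  C[2][1] = min over k of (A[2][0] + B[0][1] = -3 + -3 = -6, A[2][1] + B[1][1] = 2 + 0 = 2, A[2][2] + B[2][1] = 8 + 2 = 10) = -6 (attained at k = 0)
  C[2][2] = min over k of (A[2][0] + B[0][2] = -3 + 3 = 0, A[2][1] + B[1][2] = 2 + 6 = 8, A[2][2] + B[2][2] = 8 + 6 = 14) = 0 (attained at k = 0)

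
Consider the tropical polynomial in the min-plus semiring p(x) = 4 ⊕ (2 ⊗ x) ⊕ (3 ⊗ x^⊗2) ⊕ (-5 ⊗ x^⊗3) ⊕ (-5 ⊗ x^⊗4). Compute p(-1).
p(-1) = -9

A tropical monomial a ⊗ x^⊗i evaluates to a + i · x. Evaluating each term at x = -1:
  Term 0 contributes 4 + 0 · -1 = 4
  Term 1 contributes 2 + 1 · -1 = 1
  Term 2 contributes 3 + 2 · -1 = 1
  Term 3 contributes -5 + 3 · -1 = -8
  Term 4 contributes -5 + 4 · -1 = -9
p(-1) = ⊕ of these = min[4, 1, 1, -8, -9] = -9.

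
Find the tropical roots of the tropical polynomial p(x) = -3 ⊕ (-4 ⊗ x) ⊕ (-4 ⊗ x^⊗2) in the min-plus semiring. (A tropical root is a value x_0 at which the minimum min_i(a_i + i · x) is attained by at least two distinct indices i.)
Roots: {0, 1}

Each tropical root is a break point of the lower envelope of the lines y = a_i + i · x (there are 3 lines, with slopes 0, 1, ..., 2). Only the lines that attain the minimum somewhere contribute to roots; other lines are dominated. Here the surviving (envelope) indices are i = 2, i = 1, i = 0.
Intersections between consecutive envelope lines give the roots: for adjacent envelope indices i < j the intersection is x = (a_i − a_j) / (j − i). Reading off the sorted break points: {0, 1}.
Verification: at each break x_0, at least two indices attain the minimum of min_i(a_i + i · x_0).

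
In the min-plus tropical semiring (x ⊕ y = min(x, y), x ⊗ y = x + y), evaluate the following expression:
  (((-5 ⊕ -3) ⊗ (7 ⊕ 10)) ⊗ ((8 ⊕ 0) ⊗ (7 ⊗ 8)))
(((-5 ⊕ -3) ⊗ (7 ⊕ 10)) ⊗ ((8 ⊕ 0) ⊗ (7 ⊗ 8))) = 17

Expand innermost to outermost. Recall ⊕ takes the minimum of its arguments and ⊗ takes their sum. Working out the expression (((-5 ⊕ -3) ⊗ (7 ⊕ 10)) ⊗ ((8 ⊕ 0) ⊗ (7 ⊗ 8))) gives 17.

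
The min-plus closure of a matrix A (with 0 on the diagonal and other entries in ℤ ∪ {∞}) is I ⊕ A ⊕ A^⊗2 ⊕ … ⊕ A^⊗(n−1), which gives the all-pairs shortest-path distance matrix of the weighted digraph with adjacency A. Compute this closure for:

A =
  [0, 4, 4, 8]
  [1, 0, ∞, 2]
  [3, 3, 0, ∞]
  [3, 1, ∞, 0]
Closure =
  [0, 4, 4, 6]
  [1, 0, 5, 2]
  [3, 3, 0, 5]
  [2, 1, 6, 0]

This is the Floyd-Warshall all-pairs shortest-path computation. For each intermediate vertex k = 0, 1, …, 3, update dist[i][j] ← min(dist[i][j], dist[i][k] + dist[k][j]). The final matrix gives, for each (i, j), the minimum total weight of any directed path from i to j (possibly empty when i = j).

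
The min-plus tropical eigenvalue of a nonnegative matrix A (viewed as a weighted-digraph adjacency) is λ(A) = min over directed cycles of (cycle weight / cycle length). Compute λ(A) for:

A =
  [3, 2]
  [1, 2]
λ(A) = 3/2

Enumerate directed cycles and compute their means (weight / length). Sample:
  cycle 0 → 0: weight = 3, length = 1, mean = 3/1 ≈ 3.000
  cycle 1 → 1: weight = 2, length = 1, mean = 2/1 ≈ 2.000
  cycle 0 → 1 → 0: weight = 3, length = 2, mean = 3/2 ≈ 1.500
  cycle 1 → 0 → 1: weight = 3, length = 2, mean = 3/2 ≈ 1.500
Minimum mean = 1.500, attained e.g. along the cycle 0 → 1 → 0 with weight 3 and length 2. So λ(A) = 3/2 = 3/2.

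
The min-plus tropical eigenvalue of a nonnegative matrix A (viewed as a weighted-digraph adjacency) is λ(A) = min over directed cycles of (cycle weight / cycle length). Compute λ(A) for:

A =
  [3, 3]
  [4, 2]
λ(A) = 2

Enumerate directed cycles and compute their means (weight / length). Sample:
  cycle 0 → 0: weight = 3, length = 1, mean = 3/1 ≈ 3.000
  cycle 1 → 1: weight = 2, length = 1, mean = 2/1 ≈ 2.000
  cycle 0 → 1 → 0: weight = 7, length = 2, mean = 7/2 ≈ 3.500
  cycle 1 → 0 → 1: weight = 7, length = 2, mean = 7/2 ≈ 3.500
Minimum mean = 2.000, attained e.g. along the cycle 1 → 1 with weight 2 and length 1. So λ(A) = 2/1 = 2.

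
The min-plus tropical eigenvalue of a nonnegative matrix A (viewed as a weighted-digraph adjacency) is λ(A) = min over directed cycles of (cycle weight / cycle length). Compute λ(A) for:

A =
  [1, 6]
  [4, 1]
λ(A) = 1

Enumerate directed cycles and compute their means (weight / length). Sample:
  cycle 0 → 0: weight = 1, length = 1, mean = 1/1 ≈ 1.000
  cycle 1 → 1: weight = 1, length = 1, mean = 1/1 ≈ 1.000
  cycle 0 → 1 → 0: weight = 10, length = 2, mean = 10/2 ≈ 5.000
  cycle 1 → 0 → 1: weight = 10, length = 2, mean = 10/2 ≈ 5.000
Minimum mean = 1.000, attained e.g. along the cycle 0 → 0 with weight 1 and length 1. So λ(A) = 1/1 = 1.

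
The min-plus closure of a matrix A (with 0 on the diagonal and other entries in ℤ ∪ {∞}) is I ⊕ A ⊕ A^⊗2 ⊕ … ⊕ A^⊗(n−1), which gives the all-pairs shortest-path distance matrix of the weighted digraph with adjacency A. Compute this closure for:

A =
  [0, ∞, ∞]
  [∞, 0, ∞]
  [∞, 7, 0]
Closure =
  [0, ∞, ∞]
  [∞, 0, ∞]
  [∞, 7, 0]

This is the Floyd-Warshall all-pairs shortest-path computation. For each intermediate vertex k = 0, 1, …, 2, update dist[i][j] ← min(dist[i][j], dist[i][k] + dist[k][j]). The final matrix gives, for each (i, j), the minimum total weight of any directed path from i to j (possibly empty when i = j).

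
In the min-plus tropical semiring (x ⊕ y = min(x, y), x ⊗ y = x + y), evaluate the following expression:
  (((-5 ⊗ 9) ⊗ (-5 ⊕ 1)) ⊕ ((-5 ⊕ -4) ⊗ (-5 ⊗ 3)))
(((-5 ⊗ 9) ⊗ (-5 ⊕ 1)) ⊕ ((-5 ⊕ -4) ⊗ (-5 ⊗ 3))) = -7

Expand innermost to outermost. Recall ⊕ takes the minimum of its arguments and ⊗ takes their sum. Working out the expression (((-5 ⊗ 9) ⊗ (-5 ⊕ 1)) ⊕ ((-5 ⊕ -4) ⊗ (-5 ⊗ 3))) gives -7.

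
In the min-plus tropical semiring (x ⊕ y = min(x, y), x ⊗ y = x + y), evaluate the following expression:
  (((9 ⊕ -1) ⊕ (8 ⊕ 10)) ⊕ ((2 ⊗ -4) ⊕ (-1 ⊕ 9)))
(((9 ⊕ -1) ⊕ (8 ⊕ 10)) ⊕ ((2 ⊗ -4) ⊕ (-1 ⊕ 9))) = -2

Expand innermost to outermost. Recall ⊕ takes the minimum of its arguments and ⊗ takes their sum. Working out the expression (((9 ⊕ -1) ⊕ (8 ⊕ 10)) ⊕ ((2 ⊗ -4) ⊕ (-1 ⊕ 9))) gives -2.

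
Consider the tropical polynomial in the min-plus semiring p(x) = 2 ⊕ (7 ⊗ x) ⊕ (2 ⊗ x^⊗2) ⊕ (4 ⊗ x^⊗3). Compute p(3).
p(3) = 2

A tropical monomial a ⊗ x^⊗i evaluates to a + i · x. Evaluating each term at x = 3:
  Term 0 contributes 2 + 0 · 3 = 2
  Term 1 contributes 7 + 1 · 3 = 10
  Term 2 contributes 2 + 2 · 3 = 8
  Term 3 contributes 4 + 3 · 3 = 13
p(3) = ⊕ of these = min[2, 10, 8, 13] = 2.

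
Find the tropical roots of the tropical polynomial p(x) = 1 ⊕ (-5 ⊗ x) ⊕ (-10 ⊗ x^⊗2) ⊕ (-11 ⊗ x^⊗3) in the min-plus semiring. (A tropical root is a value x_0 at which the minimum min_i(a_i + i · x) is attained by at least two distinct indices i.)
Roots: {1, 5, 6}

Each tropical root is a break point of the lower envelope of the lines y = a_i + i · x (there are 4 lines, with slopes 0, 1, ..., 3). Only the lines that attain the minimum somewhere contribute to roots; other lines are dominated. Here the surviving (envelope) indices are i = 3, i = 2, i = 1, i = 0.
Intersections between consecutive envelope lines give the roots: for adjacent envelope indices i < j the intersection is x = (a_i − a_j) / (j − i). Reading off the sorted break points: {1, 5, 6}.
Verification: at each break x_0, at least two indices attain the minimum of min_i(a_i + i · x_0).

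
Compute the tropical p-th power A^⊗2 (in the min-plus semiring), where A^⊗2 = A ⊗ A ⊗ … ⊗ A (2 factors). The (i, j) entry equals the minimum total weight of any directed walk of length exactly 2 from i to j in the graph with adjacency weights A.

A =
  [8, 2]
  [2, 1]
A^⊗2 =
  [4, 3]
  [3, 2]

Each entry (A^⊗2)_ij equals the minimum over all length-2 walks i = v_0 → v_1 → … → v_2 = j of Σ_t A[v_t][v_{t+1}]. For example, for (i, j) = (0, 1) we minimise over 2 possible intermediate vertex sequences; the minimum is 3, attained along the walk 0 → 1 → 1.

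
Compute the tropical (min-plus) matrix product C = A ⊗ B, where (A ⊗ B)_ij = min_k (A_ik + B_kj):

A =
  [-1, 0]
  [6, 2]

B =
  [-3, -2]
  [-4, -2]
A ⊗ B =
  [-4, -3]
  [-2, 0]

Apply the min-plus product entry-by-entry:
  C[0][0] = min over k of (A[0][0] + B[0][0] = -1 + -3 = -4, A[0][1] + B[1][0] = 0 + -4 = -4) = -4 (attained at k = 0)
  C[0][1] = min over k of (A[0][0] + B[0][1] = -1 + -2 = -3, A[0][1] + B[1][1] = 0 + -2 = -2) = -3 (attained at k = 0)
  C[1][0] = min over k of (A[1][0] + B[0][0] = 6 + -3 = 3, A[1][1] + B[1][0] = 2 + -4 = -2) = -2 (attained at k = 1)
  C[1][1] = min over k of (A[1][0] + B[0][1] = 6 + -2 = 4, A[1][1] + B[1][1] = 2 + -2 = 0) = 0 (attained at k = 1)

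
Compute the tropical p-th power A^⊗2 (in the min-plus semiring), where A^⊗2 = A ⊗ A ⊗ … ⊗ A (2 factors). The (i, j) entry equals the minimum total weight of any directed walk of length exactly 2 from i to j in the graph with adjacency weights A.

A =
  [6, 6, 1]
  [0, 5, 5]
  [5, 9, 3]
A^⊗2 =
  [6, 10, 4]
  [5, 6, 1]
  [8, 11, 6]

Each entry (A^⊗2)_ij equals the minimum over all length-2 walks i = v_0 → v_1 → … → v_2 = j of Σ_t A[v_t][v_{t+1}]. For example, for (i, j) = (0, 2) we minimise over 3 possible intermediate vertex sequences; the minimum is 4, attained along the walk 0 → 2 → 2.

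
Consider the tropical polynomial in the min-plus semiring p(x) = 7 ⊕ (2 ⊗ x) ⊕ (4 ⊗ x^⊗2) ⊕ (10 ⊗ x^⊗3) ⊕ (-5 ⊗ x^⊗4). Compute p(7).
p(7) = 7

A tropical monomial a ⊗ x^⊗i evaluates to a + i · x. Evaluating each term at x = 7:
  Term 0 contributes 7 + 0 · 7 = 7
  Term 1 contributes 2 + 1 · 7 = 9
  Term 2 contributes 4 + 2 · 7 = 18
  Term 3 contributes 10 + 3 · 7 = 31
  Term 4 contributes -5 + 4 · 7 = 23
p(7) = ⊕ of these = min[7, 9, 18, 31, 23] = 7.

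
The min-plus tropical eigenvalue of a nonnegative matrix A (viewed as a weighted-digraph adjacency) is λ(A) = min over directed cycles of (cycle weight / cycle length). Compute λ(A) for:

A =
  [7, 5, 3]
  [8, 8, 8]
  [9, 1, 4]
λ(A) = 4

Enumerate directed cycles and compute their means (weight / length). Sample:
  cycle 0 → 0: weight = 7, length = 1, mean = 7/1 ≈ 7.000
  cycle 1 → 1: weight = 8, length = 1, mean = 8/1 ≈ 8.000
  cycle 2 → 2: weight = 4, length = 1, mean = 4/1 ≈ 4.000
  cycle 0 → 1 → 0: weight = 13, length = 2, mean = 13/2 ≈ 6.500
  cycle 0 → 2 → 0: weight = 12, length = 2, mean = 12/2 ≈ 6.000
  cycle 1 → 0 → 1: weight = 13, length = 2, mean = 13/2 ≈ 6.500
Minimum mean = 4.000, attained e.g. along the cycle 2 → 2 with weight 4 and length 1. So λ(A) = 4/1 = 4.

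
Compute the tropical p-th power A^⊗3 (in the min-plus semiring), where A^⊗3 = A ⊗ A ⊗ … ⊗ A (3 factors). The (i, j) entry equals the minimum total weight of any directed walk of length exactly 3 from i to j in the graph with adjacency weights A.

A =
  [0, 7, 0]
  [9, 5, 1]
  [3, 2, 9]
A^⊗3 =
  [0, 2, 0]
  [4, 8, 4]
  [3, 5, 3]

Each entry (A^⊗3)_ij equals the minimum over all length-3 walks i = v_0 → v_1 → … → v_3 = j of Σ_t A[v_t][v_{t+1}]. For example, for (i, j) = (0, 2) we minimise over 9 possible intermediate vertex sequences; the minimum is 0, attained along the walk 0 → 0 → 0 → 2.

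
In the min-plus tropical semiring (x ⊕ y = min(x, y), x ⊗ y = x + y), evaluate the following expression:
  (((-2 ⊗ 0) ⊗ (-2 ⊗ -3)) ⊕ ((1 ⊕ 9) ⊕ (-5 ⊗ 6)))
(((-2 ⊗ 0) ⊗ (-2 ⊗ -3)) ⊕ ((1 ⊕ 9) ⊕ (-5 ⊗ 6))) = -7

Expand innermost to outermost. Recall ⊕ takes the minimum of its arguments and ⊗ takes their sum. Working out the expression (((-2 ⊗ 0) ⊗ (-2 ⊗ -3)) ⊕ ((1 ⊕ 9) ⊕ (-5 ⊗ 6))) gives -7.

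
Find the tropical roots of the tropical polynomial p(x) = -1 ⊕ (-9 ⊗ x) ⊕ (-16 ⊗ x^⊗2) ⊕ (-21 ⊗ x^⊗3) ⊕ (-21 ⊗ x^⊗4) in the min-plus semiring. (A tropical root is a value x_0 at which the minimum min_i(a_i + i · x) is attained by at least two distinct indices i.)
Roots: {0, 5, 7, 8}

Each tropical root is a break point of the lower envelope of the lines y = a_i + i · x (there are 5 lines, with slopes 0, 1, ..., 4). Only the lines that attain the minimum somewhere contribute to roots; other lines are dominated. Here the surviving (envelope) indices are i = 4, i = 3, i = 2, i = 1, i = 0.
Intersections between consecutive envelope lines give the roots: for adjacent envelope indices i < j the intersection is x = (a_i − a_j) / (j − i). Reading off the sorted break points: {0, 5, 7, 8}.
Verification: at each break x_0, at least two indices attain the minimum of min_i(a_i + i · x_0).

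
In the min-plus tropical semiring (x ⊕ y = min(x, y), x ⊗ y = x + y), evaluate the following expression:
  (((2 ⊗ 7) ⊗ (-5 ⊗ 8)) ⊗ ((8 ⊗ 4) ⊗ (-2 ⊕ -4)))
(((2 ⊗ 7) ⊗ (-5 ⊗ 8)) ⊗ ((8 ⊗ 4) ⊗ (-2 ⊕ -4))) = 20

Expand innermost to outermost. Recall ⊕ takes the minimum of its arguments and ⊗ takes their sum. Working out the expression (((2 ⊗ 7) ⊗ (-5 ⊗ 8)) ⊗ ((8 ⊗ 4) ⊗ (-2 ⊕ -4))) gives 20.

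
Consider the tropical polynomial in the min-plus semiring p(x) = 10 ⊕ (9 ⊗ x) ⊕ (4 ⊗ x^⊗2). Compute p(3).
p(3) = 10

A tropical monomial a ⊗ x^⊗i evaluates to a + i · x. Evaluating each term at x = 3:
  Term 0 contributes 10 + 0 · 3 = 10
  Term 1 contributes 9 + 1 · 3 = 12
  Term 2 contributes 4 + 2 · 3 = 10
p(3) = ⊕ of these = min[10, 12, 10] = 10.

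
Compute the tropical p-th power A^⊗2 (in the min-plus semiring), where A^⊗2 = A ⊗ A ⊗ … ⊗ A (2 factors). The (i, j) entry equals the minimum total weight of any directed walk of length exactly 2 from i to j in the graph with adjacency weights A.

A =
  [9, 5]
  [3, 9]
A^⊗2 =
  [8, 14]
  [12, 8]

Each entry (A^⊗2)_ij equals the minimum over all length-2 walks i = v_0 → v_1 → … → v_2 = j of Σ_t A[v_t][v_{t+1}]. For example, for (i, j) = (0, 1) we minimise over 2 possible intermediate vertex sequences; the minimum is 14, attained along the walk 0 → 0 → 1.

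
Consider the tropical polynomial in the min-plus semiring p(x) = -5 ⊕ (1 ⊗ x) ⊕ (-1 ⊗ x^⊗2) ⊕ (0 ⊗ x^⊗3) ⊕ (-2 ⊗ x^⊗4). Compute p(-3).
p(-3) = -14

A tropical monomial a ⊗ x^⊗i evaluates to a + i · x. Evaluating each term at x = -3:
  Term 0 contributes -5 + 0 · -3 = -5
  Term 1 contributes 1 + 1 · -3 = -2
  Term 2 contributes -1 + 2 · -3 = -7
  Term 3 contributes 0 + 3 · -3 = -9
  Term 4 contributes -2 + 4 · -3 = -14
p(-3) = ⊕ of these = min[-5, -2, -7, -9, -14] = -14.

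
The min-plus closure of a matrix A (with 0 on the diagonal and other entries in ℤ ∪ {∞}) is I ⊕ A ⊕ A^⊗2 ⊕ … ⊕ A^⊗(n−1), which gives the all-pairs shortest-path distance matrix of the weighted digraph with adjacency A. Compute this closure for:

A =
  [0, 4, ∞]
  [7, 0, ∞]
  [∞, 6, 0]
Closure =
  [0, 4, ∞]
  [7, 0, ∞]
  [13, 6, 0]

This is the Floyd-Warshall all-pairs shortest-path computation. For each intermediate vertex k = 0, 1, …, 2, update dist[i][j] ← min(dist[i][j], dist[i][k] + dist[k][j]). The final matrix gives, for each (i, j), the minimum total weight of any directed path from i to j (possibly empty when i = j).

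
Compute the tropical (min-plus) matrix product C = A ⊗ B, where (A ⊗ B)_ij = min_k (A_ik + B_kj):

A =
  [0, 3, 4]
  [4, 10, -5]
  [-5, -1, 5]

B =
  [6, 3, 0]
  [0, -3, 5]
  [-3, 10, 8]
A ⊗ B =
  [1, 0, 0]
  [-8, 5, 3]
  [-1, -4, -5]

Apply the min-plus product entry-by-entry:
  C[0][0] = min over k of (A[0][0] + B[0][0] = 0 + 6 = 6, A[0][1] + B[1][0] = 3 + 0 = 3, A[0][2] + B[2][0] = 4 + -3 = 1) = 1 (attained at k = 2)
  C[0][1] = min over k of (A[0][0] + B[0][1] = 0 + 3 = 3, A[0][1] + B[1][1] = 3 + -3 = 0, A[0][2] + B[2][1] = 4 + 10 = 14) = 0 (attained at k = 1)
  C[0][2] = min over k of (A[0][0] + B[0][2] = 0 + 0 = 0, A[0][1] + B[1][2] = 3 + 5 = 8, A[0][2] + B[2][2] = 4 + 8 = 12) = 0 (attained at k = 0)
  C[1][0] = min over k of (A[1][0] + B[0][0] = 4 + 6 = 10, A[1][1] + B[1][0] = 10 + 0 = 10, A[1][2] + B[2][0] = -5 + -3 = -8) = -8 (attained at k = 2)
  C[1][1] = min over k of (A[1][0] + B[0][1] = 4 + 3 = 7, A[1][1] + B[1][1] = 10 + -3 = 7, A[1][2] + B[2][1] = -5 + 10 = 5) = 5 (attained at k = 2)
  C[1][2] = min over k of (A[1][0] + B[0][2] = 4 + 0 = 4, A[1][1] + B[1][2] = 10 + 5 = 15, A[1][2] + B[2][2] = -5 + 8 = 3) = 3 (attained at k = 2)
  C[2][0] = min over k of (A[2][0] + B[0][0] = -5 + 6 = 1, A[2][1] + B[1][0] = -1 + 0 = -1, A[2][2] + B[2][0] = 5 + -3 = 2) = -1 (attained at k = 1)
  C[2][1] = min over k of (A[2][0] + B[0][1] = -5 + 3 = -2, A[2][1] + B[1][1] = -1 + -3 = -4, A[2][2] + B[2][1] = 5 + 10 = 15) = -4 (attained at k = 1)
  C[2][2] = min over k of (A[2][0] + B[0][2] = -5 + 0 = -5, A[2][1] + B[1][2] = -1 + 5 = 4, A[2][2] + B[2][2] = 5 + 8 = 13) = -5 (attained at k = 0)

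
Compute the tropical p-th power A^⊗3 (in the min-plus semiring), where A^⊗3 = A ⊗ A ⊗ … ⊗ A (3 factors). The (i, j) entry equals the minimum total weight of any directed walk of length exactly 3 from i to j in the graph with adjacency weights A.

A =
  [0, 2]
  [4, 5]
A^⊗3 =
  [0, 2]
  [4, 6]

Each entry (A^⊗3)_ij equals the minimum over all length-3 walks i = v_0 → v_1 → … → v_3 = j of Σ_t A[v_t][v_{t+1}]. For example, for (i, j) = (0, 1) we minimise over 4 possible intermediate vertex sequences; the minimum is 2, attained along the walk 0 → 0 → 0 → 1.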